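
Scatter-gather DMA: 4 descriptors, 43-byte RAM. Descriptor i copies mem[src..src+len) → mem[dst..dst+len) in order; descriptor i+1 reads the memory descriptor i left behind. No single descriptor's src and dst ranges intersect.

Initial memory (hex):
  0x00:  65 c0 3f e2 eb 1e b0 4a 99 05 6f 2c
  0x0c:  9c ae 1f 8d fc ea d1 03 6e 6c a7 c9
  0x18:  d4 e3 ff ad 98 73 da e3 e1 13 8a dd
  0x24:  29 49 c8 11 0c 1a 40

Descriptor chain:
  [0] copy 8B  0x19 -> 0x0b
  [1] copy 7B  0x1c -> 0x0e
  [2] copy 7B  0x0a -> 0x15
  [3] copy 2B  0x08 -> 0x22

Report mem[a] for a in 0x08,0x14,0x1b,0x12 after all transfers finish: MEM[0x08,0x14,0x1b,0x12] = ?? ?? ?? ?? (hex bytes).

#0 dst[0x0b+8] := {0xe3,0xff,0xad,0x98,0x73,0xda,0xe3,0xe1}
#1 dst[0x0e+7] := {0x98,0x73,0xda,0xe3,0xe1,0x13,0x8a}
#2 dst[0x15+7] := {0x6f,0xe3,0xff,0xad,0x98,0x73,0xda}
#3 dst[0x22+2] := {0x99,0x05}
query mem[0x08]=0x99, mem[0x14]=0x8a, mem[0x1b]=0xda, mem[0x12]=0xe1

MEM[0x08,0x14,0x1b,0x12] = 99 8a da e1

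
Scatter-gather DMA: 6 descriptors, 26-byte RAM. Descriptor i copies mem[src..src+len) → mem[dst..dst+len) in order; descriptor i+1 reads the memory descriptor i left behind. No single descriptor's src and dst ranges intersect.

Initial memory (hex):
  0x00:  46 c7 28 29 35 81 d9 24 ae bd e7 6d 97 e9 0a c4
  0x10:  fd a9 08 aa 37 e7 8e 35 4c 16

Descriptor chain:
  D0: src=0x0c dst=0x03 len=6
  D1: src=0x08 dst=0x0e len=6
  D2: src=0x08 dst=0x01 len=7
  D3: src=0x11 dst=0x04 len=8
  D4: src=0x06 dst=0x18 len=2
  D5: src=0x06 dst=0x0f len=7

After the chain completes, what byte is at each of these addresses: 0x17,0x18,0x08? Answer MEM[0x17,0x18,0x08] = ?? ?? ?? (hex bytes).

D0: mem[0x03..0x08] <- [97 e9 0a c4 fd a9]
D1: mem[0x0e..0x13] <- [a9 bd e7 6d 97 e9]
D2: mem[0x01..0x07] <- [a9 bd e7 6d 97 e9 a9]
D3: mem[0x04..0x0b] <- [6d 97 e9 37 e7 8e 35 4c]
D4: mem[0x18..0x19] <- [e9 37]
D5: mem[0x0f..0x15] <- [e9 37 e7 8e 35 4c 97]
query mem[0x17]=0x35, mem[0x18]=0xe9, mem[0x08]=0xe7

MEM[0x17,0x18,0x08] = 35 e9 e7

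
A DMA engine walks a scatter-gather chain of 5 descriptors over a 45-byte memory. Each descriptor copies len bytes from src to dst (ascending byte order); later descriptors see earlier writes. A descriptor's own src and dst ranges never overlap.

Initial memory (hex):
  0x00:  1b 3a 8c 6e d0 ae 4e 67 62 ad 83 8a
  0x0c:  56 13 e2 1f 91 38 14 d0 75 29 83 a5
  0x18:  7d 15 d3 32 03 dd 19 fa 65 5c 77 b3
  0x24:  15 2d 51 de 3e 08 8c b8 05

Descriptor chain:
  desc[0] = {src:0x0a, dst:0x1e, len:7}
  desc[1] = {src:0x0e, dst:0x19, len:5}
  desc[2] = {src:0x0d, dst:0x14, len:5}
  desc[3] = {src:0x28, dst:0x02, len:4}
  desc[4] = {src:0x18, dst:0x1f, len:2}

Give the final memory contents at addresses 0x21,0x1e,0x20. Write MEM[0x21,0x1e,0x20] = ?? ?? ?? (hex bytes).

D0: mem[0x1e..0x24] <- [83 8a 56 13 e2 1f 91]
D1: mem[0x19..0x1d] <- [e2 1f 91 38 14]
D2: mem[0x14..0x18] <- [13 e2 1f 91 38]
D3: mem[0x02..0x05] <- [3e 08 8c b8]
D4: mem[0x1f..0x20] <- [38 e2]
query mem[0x21]=0x13, mem[0x1e]=0x83, mem[0x20]=0xe2

MEM[0x21,0x1e,0x20] = 13 83 e2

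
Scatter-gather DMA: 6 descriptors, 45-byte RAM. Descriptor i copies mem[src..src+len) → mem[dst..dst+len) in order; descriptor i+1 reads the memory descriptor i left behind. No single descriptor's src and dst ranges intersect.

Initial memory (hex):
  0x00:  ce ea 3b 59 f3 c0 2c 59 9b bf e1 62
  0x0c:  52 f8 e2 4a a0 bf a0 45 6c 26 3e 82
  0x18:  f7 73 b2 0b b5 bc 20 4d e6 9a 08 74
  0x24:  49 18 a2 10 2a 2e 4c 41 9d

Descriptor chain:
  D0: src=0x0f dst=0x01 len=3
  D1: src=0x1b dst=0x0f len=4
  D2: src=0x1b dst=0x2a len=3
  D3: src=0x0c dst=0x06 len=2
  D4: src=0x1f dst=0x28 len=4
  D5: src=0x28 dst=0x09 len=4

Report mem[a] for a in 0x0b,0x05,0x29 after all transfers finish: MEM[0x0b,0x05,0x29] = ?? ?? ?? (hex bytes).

D0: mem[0x01..0x03] <- [4a a0 bf]
D1: mem[0x0f..0x12] <- [0b b5 bc 20]
D2: mem[0x2a..0x2c] <- [0b b5 bc]
D3: mem[0x06..0x07] <- [52 f8]
D4: mem[0x28..0x2b] <- [4d e6 9a 08]
D5: mem[0x09..0x0c] <- [4d e6 9a 08]
query mem[0x0b]=0x9a, mem[0x05]=0xc0, mem[0x29]=0xe6

MEM[0x0b,0x05,0x29] = 9a c0 e6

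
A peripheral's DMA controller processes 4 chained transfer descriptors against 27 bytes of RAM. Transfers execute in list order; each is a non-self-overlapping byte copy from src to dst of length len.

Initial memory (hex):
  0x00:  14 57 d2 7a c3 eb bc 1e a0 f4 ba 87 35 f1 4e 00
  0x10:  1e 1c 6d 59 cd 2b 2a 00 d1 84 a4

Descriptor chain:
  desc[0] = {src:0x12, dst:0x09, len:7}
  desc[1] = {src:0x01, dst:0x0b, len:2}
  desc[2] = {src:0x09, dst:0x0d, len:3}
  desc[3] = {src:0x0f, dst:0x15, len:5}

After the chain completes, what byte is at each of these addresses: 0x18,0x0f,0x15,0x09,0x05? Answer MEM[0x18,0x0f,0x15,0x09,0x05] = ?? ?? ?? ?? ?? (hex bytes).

#0 dst[0x09+7] := {0x6d,0x59,0xcd,0x2b,0x2a,0x00,0xd1}
#1 dst[0x0b+2] := {0x57,0xd2}
#2 dst[0x0d+3] := {0x6d,0x59,0x57}
#3 dst[0x15+5] := {0x57,0x1e,0x1c,0x6d,0x59}
query mem[0x18]=0x6d, mem[0x0f]=0x57, mem[0x15]=0x57, mem[0x09]=0x6d, mem[0x05]=0xeb

MEM[0x18,0x0f,0x15,0x09,0x05] = 6d 57 57 6d eb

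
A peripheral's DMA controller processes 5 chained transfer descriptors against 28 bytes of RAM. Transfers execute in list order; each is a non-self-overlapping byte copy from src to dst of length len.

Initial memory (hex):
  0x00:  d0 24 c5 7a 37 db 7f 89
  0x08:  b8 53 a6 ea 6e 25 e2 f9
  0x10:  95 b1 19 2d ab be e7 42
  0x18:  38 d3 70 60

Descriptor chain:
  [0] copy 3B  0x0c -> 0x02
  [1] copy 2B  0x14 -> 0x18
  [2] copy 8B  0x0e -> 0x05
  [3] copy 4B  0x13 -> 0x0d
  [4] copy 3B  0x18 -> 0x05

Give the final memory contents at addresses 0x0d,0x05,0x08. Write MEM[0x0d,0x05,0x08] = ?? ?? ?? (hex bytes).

MEM[0x0d,0x05,0x08] = 2d ab b1

[0] 0x0c->0x02 len=3 : 6e 25 e2
[1] 0x14->0x18 len=2 : ab be
[2] 0x0e->0x05 len=8 : e2 f9 95 b1 19 2d ab be
[3] 0x13->0x0d len=4 : 2d ab be e7
[4] 0x18->0x05 len=3 : ab be 70
query mem[0x0d]=0x2d, mem[0x05]=0xab, mem[0x08]=0xb1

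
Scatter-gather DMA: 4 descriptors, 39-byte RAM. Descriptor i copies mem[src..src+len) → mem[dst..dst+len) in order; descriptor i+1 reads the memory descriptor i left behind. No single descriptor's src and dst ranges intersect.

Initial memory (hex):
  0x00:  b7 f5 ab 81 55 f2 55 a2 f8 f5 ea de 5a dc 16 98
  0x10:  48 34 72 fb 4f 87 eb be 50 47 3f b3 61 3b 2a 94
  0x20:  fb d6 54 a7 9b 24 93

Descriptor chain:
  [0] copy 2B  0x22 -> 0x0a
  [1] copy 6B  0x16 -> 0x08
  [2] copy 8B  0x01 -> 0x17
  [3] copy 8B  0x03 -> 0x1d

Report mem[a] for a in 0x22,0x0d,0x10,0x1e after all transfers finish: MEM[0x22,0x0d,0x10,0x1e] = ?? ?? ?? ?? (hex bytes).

MEM[0x22,0x0d,0x10,0x1e] = eb b3 48 55

D0: mem[0x0a..0x0b] <- [54 a7]
D1: mem[0x08..0x0d] <- [eb be 50 47 3f b3]
D2: mem[0x17..0x1e] <- [f5 ab 81 55 f2 55 a2 eb]
D3: mem[0x1d..0x24] <- [81 55 f2 55 a2 eb be 50]
query mem[0x22]=0xeb, mem[0x0d]=0xb3, mem[0x10]=0x48, mem[0x1e]=0x55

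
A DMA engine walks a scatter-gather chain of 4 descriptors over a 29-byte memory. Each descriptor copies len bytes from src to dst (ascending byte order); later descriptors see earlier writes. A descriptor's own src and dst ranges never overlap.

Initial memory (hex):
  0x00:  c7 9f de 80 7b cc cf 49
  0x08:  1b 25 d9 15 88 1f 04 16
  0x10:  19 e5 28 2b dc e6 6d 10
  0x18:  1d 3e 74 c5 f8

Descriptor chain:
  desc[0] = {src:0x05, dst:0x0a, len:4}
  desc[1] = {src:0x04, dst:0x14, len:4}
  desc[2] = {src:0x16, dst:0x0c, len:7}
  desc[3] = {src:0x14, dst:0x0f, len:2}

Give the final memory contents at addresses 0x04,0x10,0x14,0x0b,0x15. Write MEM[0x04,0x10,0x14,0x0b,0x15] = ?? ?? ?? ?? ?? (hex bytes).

#0 dst[0x0a+4] := {0xcc,0xcf,0x49,0x1b}
#1 dst[0x14+4] := {0x7b,0xcc,0xcf,0x49}
#2 dst[0x0c+7] := {0xcf,0x49,0x1d,0x3e,0x74,0xc5,0xf8}
#3 dst[0x0f+2] := {0x7b,0xcc}
query mem[0x04]=0x7b, mem[0x10]=0xcc, mem[0x14]=0x7b, mem[0x0b]=0xcf, mem[0x15]=0xcc

MEM[0x04,0x10,0x14,0x0b,0x15] = 7b cc 7b cf cc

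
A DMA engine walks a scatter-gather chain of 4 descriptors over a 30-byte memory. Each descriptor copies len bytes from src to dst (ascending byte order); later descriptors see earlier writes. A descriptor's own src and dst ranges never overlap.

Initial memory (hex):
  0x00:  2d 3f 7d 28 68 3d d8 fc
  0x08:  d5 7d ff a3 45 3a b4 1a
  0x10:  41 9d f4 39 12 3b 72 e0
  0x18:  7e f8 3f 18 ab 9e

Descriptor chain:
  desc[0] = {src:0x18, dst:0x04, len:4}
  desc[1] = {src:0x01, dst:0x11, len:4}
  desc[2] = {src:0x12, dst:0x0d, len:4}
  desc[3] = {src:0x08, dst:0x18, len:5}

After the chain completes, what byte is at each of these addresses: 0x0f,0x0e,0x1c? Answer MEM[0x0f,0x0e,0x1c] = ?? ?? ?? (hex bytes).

D0: mem[0x04..0x07] <- [7e f8 3f 18]
D1: mem[0x11..0x14] <- [3f 7d 28 7e]
D2: mem[0x0d..0x10] <- [7d 28 7e 3b]
D3: mem[0x18..0x1c] <- [d5 7d ff a3 45]
query mem[0x0f]=0x7e, mem[0x0e]=0x28, mem[0x1c]=0x45

MEM[0x0f,0x0e,0x1c] = 7e 28 45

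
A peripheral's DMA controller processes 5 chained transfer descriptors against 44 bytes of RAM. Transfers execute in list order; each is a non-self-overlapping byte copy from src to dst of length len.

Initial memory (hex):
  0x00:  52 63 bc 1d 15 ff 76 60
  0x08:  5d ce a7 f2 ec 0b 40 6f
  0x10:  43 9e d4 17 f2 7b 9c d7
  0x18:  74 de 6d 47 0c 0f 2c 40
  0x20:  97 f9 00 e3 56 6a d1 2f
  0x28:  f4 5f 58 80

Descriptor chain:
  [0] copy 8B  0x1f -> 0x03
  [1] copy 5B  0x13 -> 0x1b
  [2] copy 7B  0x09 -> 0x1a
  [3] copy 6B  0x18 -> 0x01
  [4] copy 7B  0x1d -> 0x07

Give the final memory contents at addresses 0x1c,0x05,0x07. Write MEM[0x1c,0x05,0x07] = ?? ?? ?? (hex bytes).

  after D0: wrote 8B at 0x03 = 4097f900e3566ad1
  after D1: wrote 5B at 0x1b = 17f27b9cd7
  after D2: wrote 7B at 0x1a = 6ad1f2ec0b406f
  after D3: wrote 6B at 0x01 = 74de6ad1f2ec
  after D4: wrote 7B at 0x07 = ec0b406ff900e3
query mem[0x1c]=0xf2, mem[0x05]=0xf2, mem[0x07]=0xec

MEM[0x1c,0x05,0x07] = f2 f2 ec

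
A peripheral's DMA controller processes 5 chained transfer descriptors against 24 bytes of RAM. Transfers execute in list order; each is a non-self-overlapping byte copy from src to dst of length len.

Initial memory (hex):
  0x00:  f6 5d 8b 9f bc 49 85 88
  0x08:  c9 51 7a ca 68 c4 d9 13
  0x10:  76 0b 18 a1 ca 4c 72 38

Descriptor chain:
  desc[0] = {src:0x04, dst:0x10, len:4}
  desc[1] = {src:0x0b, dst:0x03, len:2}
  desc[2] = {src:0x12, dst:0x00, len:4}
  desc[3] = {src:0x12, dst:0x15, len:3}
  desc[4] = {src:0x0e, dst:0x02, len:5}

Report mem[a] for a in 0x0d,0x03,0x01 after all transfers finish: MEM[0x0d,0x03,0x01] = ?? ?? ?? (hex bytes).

  after D0: wrote 4B at 0x10 = bc498588
  after D1: wrote 2B at 0x03 = ca68
  after D2: wrote 4B at 0x00 = 8588ca4c
  after D3: wrote 3B at 0x15 = 8588ca
  after D4: wrote 5B at 0x02 = d913bc4985
query mem[0x0d]=0xc4, mem[0x03]=0x13, mem[0x01]=0x88

MEM[0x0d,0x03,0x01] = c4 13 88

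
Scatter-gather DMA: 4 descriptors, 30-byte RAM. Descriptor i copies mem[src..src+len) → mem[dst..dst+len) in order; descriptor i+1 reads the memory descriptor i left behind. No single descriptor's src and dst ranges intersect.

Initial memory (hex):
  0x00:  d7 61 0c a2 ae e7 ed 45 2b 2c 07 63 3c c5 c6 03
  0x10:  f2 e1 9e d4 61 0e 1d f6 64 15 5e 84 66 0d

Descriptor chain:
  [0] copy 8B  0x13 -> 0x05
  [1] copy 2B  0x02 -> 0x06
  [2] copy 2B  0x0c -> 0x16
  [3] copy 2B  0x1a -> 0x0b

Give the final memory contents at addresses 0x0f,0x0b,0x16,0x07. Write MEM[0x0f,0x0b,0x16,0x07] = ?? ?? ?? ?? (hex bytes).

MEM[0x0f,0x0b,0x16,0x07] = 03 5e 5e a2

D0: mem[0x05..0x0c] <- [d4 61 0e 1d f6 64 15 5e]
D1: mem[0x06..0x07] <- [0c a2]
D2: mem[0x16..0x17] <- [5e c5]
D3: mem[0x0b..0x0c] <- [5e 84]
query mem[0x0f]=0x03, mem[0x0b]=0x5e, mem[0x16]=0x5e, mem[0x07]=0xa2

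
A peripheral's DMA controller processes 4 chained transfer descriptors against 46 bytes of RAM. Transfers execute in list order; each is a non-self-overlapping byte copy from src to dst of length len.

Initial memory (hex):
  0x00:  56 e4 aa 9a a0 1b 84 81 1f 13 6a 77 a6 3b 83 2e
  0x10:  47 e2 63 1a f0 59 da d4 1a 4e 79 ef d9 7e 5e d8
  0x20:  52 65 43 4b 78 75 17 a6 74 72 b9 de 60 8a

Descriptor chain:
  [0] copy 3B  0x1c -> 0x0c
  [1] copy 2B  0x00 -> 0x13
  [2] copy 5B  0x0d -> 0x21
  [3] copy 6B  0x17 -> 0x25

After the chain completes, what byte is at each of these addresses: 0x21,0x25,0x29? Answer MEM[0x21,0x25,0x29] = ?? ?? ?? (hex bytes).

#0 dst[0x0c+3] := {0xd9,0x7e,0x5e}
#1 dst[0x13+2] := {0x56,0xe4}
#2 dst[0x21+5] := {0x7e,0x5e,0x2e,0x47,0xe2}
#3 dst[0x25+6] := {0xd4,0x1a,0x4e,0x79,0xef,0xd9}
query mem[0x21]=0x7e, mem[0x25]=0xd4, mem[0x29]=0xef

MEM[0x21,0x25,0x29] = 7e d4 ef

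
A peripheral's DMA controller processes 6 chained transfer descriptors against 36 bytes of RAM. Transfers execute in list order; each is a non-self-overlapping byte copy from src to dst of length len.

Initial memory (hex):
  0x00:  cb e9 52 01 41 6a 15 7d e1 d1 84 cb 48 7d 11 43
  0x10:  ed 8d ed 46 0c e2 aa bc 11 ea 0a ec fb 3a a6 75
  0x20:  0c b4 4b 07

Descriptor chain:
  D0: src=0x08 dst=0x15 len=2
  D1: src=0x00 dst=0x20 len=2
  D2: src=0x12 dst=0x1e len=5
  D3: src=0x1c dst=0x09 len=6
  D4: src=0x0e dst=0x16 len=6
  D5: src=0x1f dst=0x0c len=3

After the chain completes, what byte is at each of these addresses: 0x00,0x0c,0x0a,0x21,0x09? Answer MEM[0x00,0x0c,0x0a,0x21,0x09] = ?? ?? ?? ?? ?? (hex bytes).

MEM[0x00,0x0c,0x0a,0x21,0x09] = cb 46 3a e1 fb

D0: mem[0x15..0x16] <- [e1 d1]
D1: mem[0x20..0x21] <- [cb e9]
D2: mem[0x1e..0x22] <- [ed 46 0c e1 d1]
D3: mem[0x09..0x0e] <- [fb 3a ed 46 0c e1]
D4: mem[0x16..0x1b] <- [e1 43 ed 8d ed 46]
D5: mem[0x0c..0x0e] <- [46 0c e1]
query mem[0x00]=0xcb, mem[0x0c]=0x46, mem[0x0a]=0x3a, mem[0x21]=0xe1, mem[0x09]=0xfb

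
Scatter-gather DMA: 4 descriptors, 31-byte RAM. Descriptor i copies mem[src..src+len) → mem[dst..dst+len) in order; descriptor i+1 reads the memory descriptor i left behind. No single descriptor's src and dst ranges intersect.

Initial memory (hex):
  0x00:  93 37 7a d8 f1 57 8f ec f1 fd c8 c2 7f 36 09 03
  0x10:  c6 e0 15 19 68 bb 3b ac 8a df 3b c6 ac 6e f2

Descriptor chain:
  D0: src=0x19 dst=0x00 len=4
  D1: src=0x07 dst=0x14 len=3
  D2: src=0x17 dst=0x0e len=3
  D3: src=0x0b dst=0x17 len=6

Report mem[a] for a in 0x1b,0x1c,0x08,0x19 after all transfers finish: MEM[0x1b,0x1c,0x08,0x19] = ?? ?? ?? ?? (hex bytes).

MEM[0x1b,0x1c,0x08,0x19] = 8a df f1 36

[0] 0x19->0x00 len=4 : df 3b c6 ac
[1] 0x07->0x14 len=3 : ec f1 fd
[2] 0x17->0x0e len=3 : ac 8a df
[3] 0x0b->0x17 len=6 : c2 7f 36 ac 8a df
query mem[0x1b]=0x8a, mem[0x1c]=0xdf, mem[0x08]=0xf1, mem[0x19]=0x36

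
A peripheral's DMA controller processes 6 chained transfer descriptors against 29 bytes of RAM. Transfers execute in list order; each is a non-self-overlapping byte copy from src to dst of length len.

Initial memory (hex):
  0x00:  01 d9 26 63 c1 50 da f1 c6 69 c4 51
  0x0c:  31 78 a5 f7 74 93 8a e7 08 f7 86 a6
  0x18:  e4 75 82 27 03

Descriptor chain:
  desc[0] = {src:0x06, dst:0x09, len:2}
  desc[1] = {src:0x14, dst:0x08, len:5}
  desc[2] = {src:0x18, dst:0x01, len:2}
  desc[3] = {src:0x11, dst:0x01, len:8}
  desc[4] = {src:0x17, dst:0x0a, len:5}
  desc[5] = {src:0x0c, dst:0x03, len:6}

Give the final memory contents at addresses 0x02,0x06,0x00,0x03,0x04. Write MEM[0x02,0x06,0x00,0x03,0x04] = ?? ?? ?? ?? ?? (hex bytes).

MEM[0x02,0x06,0x00,0x03,0x04] = 8a f7 01 75 82

D0: mem[0x09..0x0a] <- [da f1]
D1: mem[0x08..0x0c] <- [08 f7 86 a6 e4]
D2: mem[0x01..0x02] <- [e4 75]
D3: mem[0x01..0x08] <- [93 8a e7 08 f7 86 a6 e4]
D4: mem[0x0a..0x0e] <- [a6 e4 75 82 27]
D5: mem[0x03..0x08] <- [75 82 27 f7 74 93]
query mem[0x02]=0x8a, mem[0x06]=0xf7, mem[0x00]=0x01, mem[0x03]=0x75, mem[0x04]=0x82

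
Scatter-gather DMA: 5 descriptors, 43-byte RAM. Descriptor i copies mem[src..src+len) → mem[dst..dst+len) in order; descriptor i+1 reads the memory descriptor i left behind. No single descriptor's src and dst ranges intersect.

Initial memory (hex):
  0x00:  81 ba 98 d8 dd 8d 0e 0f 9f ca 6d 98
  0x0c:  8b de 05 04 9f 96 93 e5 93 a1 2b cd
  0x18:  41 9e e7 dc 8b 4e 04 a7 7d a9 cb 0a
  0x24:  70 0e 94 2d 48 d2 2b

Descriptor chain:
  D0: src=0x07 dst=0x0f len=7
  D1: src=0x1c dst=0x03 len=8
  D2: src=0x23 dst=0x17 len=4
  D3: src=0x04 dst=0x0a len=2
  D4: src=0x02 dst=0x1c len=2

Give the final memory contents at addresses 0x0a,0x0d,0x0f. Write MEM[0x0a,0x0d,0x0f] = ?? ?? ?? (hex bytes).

MEM[0x0a,0x0d,0x0f] = 4e de 0f

  after D0: wrote 7B at 0x0f = 0f9fca6d988bde
  after D1: wrote 8B at 0x03 = 8b4e04a77da9cb0a
  after D2: wrote 4B at 0x17 = 0a700e94
  after D3: wrote 2B at 0x0a = 4e04
  after D4: wrote 2B at 0x1c = 988b
query mem[0x0a]=0x4e, mem[0x0d]=0xde, mem[0x0f]=0x0f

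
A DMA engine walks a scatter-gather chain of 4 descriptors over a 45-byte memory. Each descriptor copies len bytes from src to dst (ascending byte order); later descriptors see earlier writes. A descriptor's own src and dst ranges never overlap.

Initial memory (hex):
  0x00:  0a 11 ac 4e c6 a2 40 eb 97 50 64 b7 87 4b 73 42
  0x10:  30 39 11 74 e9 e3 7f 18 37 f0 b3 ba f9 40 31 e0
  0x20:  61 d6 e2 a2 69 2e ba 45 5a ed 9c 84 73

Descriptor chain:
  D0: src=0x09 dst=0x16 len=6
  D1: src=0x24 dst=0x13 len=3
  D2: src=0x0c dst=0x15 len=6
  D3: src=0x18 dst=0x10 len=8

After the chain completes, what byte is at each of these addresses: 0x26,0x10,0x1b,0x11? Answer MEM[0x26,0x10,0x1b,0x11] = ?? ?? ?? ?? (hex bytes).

D0: mem[0x16..0x1b] <- [50 64 b7 87 4b 73]
D1: mem[0x13..0x15] <- [69 2e ba]
D2: mem[0x15..0x1a] <- [87 4b 73 42 30 39]
D3: mem[0x10..0x17] <- [42 30 39 73 f9 40 31 e0]
query mem[0x26]=0xba, mem[0x10]=0x42, mem[0x1b]=0x73, mem[0x11]=0x30

MEM[0x26,0x10,0x1b,0x11] = ba 42 73 30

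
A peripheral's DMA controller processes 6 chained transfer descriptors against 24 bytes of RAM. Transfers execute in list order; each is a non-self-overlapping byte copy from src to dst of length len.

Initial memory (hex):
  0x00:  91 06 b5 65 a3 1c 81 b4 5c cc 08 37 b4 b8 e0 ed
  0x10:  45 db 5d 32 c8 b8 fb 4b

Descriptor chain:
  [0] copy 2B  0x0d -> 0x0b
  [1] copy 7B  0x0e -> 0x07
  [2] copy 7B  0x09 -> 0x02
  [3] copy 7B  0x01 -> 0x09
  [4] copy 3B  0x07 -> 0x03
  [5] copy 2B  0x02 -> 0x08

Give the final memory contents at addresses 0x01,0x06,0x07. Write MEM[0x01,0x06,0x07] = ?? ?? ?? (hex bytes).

  after D0: wrote 2B at 0x0b = b8e0
  after D1: wrote 7B at 0x07 = e0ed45db5d32c8
  after D2: wrote 7B at 0x02 = 45db5d32c8e0ed
  after D3: wrote 7B at 0x09 = 0645db5d32c8e0
  after D4: wrote 3B at 0x03 = e0ed06
  after D5: wrote 2B at 0x08 = 45e0
query mem[0x01]=0x06, mem[0x06]=0xc8, mem[0x07]=0xe0

MEM[0x01,0x06,0x07] = 06 c8 e0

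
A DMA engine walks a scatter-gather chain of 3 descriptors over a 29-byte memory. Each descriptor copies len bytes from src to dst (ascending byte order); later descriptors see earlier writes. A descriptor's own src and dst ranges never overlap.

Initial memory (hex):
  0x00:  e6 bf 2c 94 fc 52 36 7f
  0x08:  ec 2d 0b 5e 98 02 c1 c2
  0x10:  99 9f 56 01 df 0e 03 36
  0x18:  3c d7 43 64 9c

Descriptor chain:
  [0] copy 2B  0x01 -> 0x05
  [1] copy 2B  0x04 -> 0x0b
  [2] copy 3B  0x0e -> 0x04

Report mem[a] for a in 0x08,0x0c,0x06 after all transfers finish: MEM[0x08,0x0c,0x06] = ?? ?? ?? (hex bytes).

  after D0: wrote 2B at 0x05 = bf2c
  after D1: wrote 2B at 0x0b = fcbf
  after D2: wrote 3B at 0x04 = c1c299
query mem[0x08]=0xec, mem[0x0c]=0xbf, mem[0x06]=0x99

MEM[0x08,0x0c,0x06] = ec bf 99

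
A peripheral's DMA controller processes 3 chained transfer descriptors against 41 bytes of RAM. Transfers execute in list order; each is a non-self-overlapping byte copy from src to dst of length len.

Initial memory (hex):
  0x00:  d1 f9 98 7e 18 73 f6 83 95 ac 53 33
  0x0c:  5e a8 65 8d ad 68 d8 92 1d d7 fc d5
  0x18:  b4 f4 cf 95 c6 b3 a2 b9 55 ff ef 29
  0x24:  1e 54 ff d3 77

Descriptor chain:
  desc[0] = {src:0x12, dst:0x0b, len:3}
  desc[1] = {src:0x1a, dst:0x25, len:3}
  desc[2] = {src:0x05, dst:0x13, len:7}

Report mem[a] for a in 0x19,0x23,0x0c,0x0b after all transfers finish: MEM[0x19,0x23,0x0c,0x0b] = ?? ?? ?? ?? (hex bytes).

MEM[0x19,0x23,0x0c,0x0b] = d8 29 92 d8

  after D0: wrote 3B at 0x0b = d8921d
  after D1: wrote 3B at 0x25 = cf95c6
  after D2: wrote 7B at 0x13 = 73f68395ac53d8
query mem[0x19]=0xd8, mem[0x23]=0x29, mem[0x0c]=0x92, mem[0x0b]=0xd8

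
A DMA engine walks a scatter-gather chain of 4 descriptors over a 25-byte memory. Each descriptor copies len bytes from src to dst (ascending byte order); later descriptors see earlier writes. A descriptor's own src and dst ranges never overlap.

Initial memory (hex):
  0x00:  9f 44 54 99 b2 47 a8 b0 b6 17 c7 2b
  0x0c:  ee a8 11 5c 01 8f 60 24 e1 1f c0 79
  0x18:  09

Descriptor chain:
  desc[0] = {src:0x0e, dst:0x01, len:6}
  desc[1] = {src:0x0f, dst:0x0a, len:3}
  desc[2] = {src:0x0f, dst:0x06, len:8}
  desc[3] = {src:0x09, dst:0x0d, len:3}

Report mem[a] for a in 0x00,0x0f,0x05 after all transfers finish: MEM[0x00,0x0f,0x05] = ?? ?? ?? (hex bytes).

[0] 0x0e->0x01 len=6 : 11 5c 01 8f 60 24
[1] 0x0f->0x0a len=3 : 5c 01 8f
[2] 0x0f->0x06 len=8 : 5c 01 8f 60 24 e1 1f c0
[3] 0x09->0x0d len=3 : 60 24 e1
query mem[0x00]=0x9f, mem[0x0f]=0xe1, mem[0x05]=0x60

MEM[0x00,0x0f,0x05] = 9f e1 60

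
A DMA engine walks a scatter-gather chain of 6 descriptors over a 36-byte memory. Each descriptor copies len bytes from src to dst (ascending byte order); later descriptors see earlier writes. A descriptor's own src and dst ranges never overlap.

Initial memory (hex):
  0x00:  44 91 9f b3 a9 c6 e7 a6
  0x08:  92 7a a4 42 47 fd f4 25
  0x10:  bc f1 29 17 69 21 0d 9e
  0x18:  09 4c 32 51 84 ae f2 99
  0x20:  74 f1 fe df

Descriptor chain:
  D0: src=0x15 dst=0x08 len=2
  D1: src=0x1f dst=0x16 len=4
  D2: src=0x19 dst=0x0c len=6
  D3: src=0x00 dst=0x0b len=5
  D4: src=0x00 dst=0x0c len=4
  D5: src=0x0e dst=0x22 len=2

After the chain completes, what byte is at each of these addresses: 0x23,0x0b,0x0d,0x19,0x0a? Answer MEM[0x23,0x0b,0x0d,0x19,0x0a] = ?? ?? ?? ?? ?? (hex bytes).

MEM[0x23,0x0b,0x0d,0x19,0x0a] = b3 44 91 fe a4

  after D0: wrote 2B at 0x08 = 210d
  after D1: wrote 4B at 0x16 = 9974f1fe
  after D2: wrote 6B at 0x0c = fe325184aef2
  after D3: wrote 5B at 0x0b = 44919fb3a9
  after D4: wrote 4B at 0x0c = 44919fb3
  after D5: wrote 2B at 0x22 = 9fb3
query mem[0x23]=0xb3, mem[0x0b]=0x44, mem[0x0d]=0x91, mem[0x19]=0xfe, mem[0x0a]=0xa4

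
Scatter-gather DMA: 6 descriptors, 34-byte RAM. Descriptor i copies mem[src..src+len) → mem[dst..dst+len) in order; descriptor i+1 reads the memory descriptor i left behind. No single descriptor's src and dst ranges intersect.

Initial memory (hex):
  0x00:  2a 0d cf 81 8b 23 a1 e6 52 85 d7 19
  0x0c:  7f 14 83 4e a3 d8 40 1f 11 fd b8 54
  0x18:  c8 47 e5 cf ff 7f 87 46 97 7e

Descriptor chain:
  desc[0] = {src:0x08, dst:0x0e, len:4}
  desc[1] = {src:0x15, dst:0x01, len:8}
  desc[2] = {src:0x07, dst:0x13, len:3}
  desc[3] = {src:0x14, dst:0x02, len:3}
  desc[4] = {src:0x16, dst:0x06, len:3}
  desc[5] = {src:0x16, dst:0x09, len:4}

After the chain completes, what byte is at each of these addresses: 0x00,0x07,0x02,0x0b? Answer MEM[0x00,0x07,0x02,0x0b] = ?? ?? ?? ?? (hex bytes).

MEM[0x00,0x07,0x02,0x0b] = 2a 54 ff c8

  after D0: wrote 4B at 0x0e = 5285d719
  after D1: wrote 8B at 0x01 = fdb854c847e5cfff
  after D2: wrote 3B at 0x13 = cfff85
  after D3: wrote 3B at 0x02 = ff85b8
  after D4: wrote 3B at 0x06 = b854c8
  after D5: wrote 4B at 0x09 = b854c847
query mem[0x00]=0x2a, mem[0x07]=0x54, mem[0x02]=0xff, mem[0x0b]=0xc8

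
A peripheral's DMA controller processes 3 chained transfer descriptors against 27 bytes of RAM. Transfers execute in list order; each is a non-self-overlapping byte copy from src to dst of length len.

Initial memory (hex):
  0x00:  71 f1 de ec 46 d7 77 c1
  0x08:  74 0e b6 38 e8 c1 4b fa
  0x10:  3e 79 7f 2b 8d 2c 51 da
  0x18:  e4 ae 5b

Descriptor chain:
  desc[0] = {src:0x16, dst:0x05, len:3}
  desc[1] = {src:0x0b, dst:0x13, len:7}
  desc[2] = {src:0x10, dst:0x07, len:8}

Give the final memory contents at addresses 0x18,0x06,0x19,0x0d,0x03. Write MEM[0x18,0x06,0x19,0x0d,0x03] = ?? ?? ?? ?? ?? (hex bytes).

#0 dst[0x05+3] := {0x51,0xda,0xe4}
#1 dst[0x13+7] := {0x38,0xe8,0xc1,0x4b,0xfa,0x3e,0x79}
#2 dst[0x07+8] := {0x3e,0x79,0x7f,0x38,0xe8,0xc1,0x4b,0xfa}
query mem[0x18]=0x3e, mem[0x06]=0xda, mem[0x19]=0x79, mem[0x0d]=0x4b, mem[0x03]=0xec

MEM[0x18,0x06,0x19,0x0d,0x03] = 3e da 79 4b ec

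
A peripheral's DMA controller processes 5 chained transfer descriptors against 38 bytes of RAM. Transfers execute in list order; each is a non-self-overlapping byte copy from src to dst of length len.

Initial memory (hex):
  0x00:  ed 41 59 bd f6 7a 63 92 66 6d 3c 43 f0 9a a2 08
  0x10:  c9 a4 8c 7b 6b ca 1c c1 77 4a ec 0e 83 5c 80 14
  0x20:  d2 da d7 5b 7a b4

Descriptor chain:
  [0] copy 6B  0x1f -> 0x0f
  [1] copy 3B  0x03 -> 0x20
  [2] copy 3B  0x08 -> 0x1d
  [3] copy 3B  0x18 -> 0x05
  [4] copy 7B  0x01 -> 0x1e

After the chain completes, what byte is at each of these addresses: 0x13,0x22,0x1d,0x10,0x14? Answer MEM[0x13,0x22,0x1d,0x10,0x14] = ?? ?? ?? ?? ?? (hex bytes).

#0 dst[0x0f+6] := {0x14,0xd2,0xda,0xd7,0x5b,0x7a}
#1 dst[0x20+3] := {0xbd,0xf6,0x7a}
#2 dst[0x1d+3] := {0x66,0x6d,0x3c}
#3 dst[0x05+3] := {0x77,0x4a,0xec}
#4 dst[0x1e+7] := {0x41,0x59,0xbd,0xf6,0x77,0x4a,0xec}
query mem[0x13]=0x5b, mem[0x22]=0x77, mem[0x1d]=0x66, mem[0x10]=0xd2, mem[0x14]=0x7a

MEM[0x13,0x22,0x1d,0x10,0x14] = 5b 77 66 d2 7a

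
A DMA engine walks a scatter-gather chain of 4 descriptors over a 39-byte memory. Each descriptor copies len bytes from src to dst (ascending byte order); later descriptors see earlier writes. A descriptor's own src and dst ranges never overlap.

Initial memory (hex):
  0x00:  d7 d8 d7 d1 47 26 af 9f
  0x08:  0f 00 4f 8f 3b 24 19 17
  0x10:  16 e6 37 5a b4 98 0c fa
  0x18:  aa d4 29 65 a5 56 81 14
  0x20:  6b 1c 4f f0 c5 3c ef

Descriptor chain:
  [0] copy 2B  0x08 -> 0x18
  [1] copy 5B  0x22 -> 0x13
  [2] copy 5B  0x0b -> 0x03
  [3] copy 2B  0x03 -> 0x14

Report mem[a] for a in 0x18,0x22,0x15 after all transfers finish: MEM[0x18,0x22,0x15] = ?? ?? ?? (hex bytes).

#0 dst[0x18+2] := {0x0f,0x00}
#1 dst[0x13+5] := {0x4f,0xf0,0xc5,0x3c,0xef}
#2 dst[0x03+5] := {0x8f,0x3b,0x24,0x19,0x17}
#3 dst[0x14+2] := {0x8f,0x3b}
query mem[0x18]=0x0f, mem[0x22]=0x4f, mem[0x15]=0x3b

MEM[0x18,0x22,0x15] = 0f 4f 3b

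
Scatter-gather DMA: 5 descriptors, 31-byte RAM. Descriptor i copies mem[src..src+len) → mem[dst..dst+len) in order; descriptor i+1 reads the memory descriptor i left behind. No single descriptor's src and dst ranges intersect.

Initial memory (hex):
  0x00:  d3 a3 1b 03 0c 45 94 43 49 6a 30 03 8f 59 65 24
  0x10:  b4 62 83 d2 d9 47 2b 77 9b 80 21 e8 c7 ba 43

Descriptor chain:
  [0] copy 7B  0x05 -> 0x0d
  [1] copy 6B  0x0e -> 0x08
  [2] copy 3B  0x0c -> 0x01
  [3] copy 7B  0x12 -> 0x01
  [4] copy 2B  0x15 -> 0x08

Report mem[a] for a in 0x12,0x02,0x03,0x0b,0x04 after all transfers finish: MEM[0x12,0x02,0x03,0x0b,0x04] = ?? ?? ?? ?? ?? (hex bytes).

MEM[0x12,0x02,0x03,0x0b,0x04] = 30 03 d9 6a 47

D0: mem[0x0d..0x13] <- [45 94 43 49 6a 30 03]
D1: mem[0x08..0x0d] <- [94 43 49 6a 30 03]
D2: mem[0x01..0x03] <- [30 03 94]
D3: mem[0x01..0x07] <- [30 03 d9 47 2b 77 9b]
D4: mem[0x08..0x09] <- [47 2b]
query mem[0x12]=0x30, mem[0x02]=0x03, mem[0x03]=0xd9, mem[0x0b]=0x6a, mem[0x04]=0x47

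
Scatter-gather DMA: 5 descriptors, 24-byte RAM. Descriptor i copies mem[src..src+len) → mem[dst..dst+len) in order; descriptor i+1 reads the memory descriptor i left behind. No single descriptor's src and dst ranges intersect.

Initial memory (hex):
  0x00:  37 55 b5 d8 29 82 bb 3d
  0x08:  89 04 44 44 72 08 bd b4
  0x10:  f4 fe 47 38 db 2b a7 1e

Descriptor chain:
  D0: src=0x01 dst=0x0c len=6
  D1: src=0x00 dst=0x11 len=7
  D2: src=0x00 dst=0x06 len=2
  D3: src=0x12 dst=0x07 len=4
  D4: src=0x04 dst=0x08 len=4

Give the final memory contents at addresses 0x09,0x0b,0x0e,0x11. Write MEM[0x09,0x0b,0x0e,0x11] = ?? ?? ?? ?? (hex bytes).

#0 dst[0x0c+6] := {0x55,0xb5,0xd8,0x29,0x82,0xbb}
#1 dst[0x11+7] := {0x37,0x55,0xb5,0xd8,0x29,0x82,0xbb}
#2 dst[0x06+2] := {0x37,0x55}
#3 dst[0x07+4] := {0x55,0xb5,0xd8,0x29}
#4 dst[0x08+4] := {0x29,0x82,0x37,0x55}
query mem[0x09]=0x82, mem[0x0b]=0x55, mem[0x0e]=0xd8, mem[0x11]=0x37

MEM[0x09,0x0b,0x0e,0x11] = 82 55 d8 37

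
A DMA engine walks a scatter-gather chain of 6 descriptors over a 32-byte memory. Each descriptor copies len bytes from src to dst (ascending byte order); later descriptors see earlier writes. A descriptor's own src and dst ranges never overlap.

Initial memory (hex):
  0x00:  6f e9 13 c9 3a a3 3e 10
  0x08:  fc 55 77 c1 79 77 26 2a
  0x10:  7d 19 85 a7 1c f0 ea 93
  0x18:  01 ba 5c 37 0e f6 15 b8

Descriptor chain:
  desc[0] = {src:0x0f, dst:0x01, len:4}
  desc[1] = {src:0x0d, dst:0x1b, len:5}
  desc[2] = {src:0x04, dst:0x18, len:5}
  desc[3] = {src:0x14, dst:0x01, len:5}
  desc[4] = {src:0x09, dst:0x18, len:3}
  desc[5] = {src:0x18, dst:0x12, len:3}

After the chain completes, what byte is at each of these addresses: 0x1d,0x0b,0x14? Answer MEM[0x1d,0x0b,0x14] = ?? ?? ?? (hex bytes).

#0 dst[0x01+4] := {0x2a,0x7d,0x19,0x85}
#1 dst[0x1b+5] := {0x77,0x26,0x2a,0x7d,0x19}
#2 dst[0x18+5] := {0x85,0xa3,0x3e,0x10,0xfc}
#3 dst[0x01+5] := {0x1c,0xf0,0xea,0x93,0x85}
#4 dst[0x18+3] := {0x55,0x77,0xc1}
#5 dst[0x12+3] := {0x55,0x77,0xc1}
query mem[0x1d]=0x2a, mem[0x0b]=0xc1, mem[0x14]=0xc1

MEM[0x1d,0x0b,0x14] = 2a c1 c1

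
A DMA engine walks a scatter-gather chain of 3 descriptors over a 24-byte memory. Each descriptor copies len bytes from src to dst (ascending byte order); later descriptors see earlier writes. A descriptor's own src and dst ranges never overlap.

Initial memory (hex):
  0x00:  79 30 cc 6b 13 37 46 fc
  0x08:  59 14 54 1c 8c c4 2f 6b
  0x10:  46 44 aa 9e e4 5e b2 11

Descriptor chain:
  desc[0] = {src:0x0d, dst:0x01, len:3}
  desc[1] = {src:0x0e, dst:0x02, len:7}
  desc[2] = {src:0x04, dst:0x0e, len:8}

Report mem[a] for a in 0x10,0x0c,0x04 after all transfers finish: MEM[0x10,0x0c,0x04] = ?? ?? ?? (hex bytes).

#0 dst[0x01+3] := {0xc4,0x2f,0x6b}
#1 dst[0x02+7] := {0x2f,0x6b,0x46,0x44,0xaa,0x9e,0xe4}
#2 dst[0x0e+8] := {0x46,0x44,0xaa,0x9e,0xe4,0x14,0x54,0x1c}
query mem[0x10]=0xaa, mem[0x0c]=0x8c, mem[0x04]=0x46

MEM[0x10,0x0c,0x04] = aa 8c 46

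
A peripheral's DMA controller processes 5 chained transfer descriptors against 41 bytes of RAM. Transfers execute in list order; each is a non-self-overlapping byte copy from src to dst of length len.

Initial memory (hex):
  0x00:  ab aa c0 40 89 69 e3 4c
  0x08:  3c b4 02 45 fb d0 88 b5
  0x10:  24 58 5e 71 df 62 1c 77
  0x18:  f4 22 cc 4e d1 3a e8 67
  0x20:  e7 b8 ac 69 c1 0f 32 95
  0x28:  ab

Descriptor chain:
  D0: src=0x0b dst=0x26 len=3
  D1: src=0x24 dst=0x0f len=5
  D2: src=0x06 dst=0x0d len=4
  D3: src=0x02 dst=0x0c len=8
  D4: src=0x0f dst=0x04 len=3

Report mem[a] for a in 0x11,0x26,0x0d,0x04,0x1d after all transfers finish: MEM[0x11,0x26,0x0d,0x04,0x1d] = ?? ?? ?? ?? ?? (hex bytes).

MEM[0x11,0x26,0x0d,0x04,0x1d] = 4c 45 40 69 3a

[0] 0x0b->0x26 len=3 : 45 fb d0
[1] 0x24->0x0f len=5 : c1 0f 45 fb d0
[2] 0x06->0x0d len=4 : e3 4c 3c b4
[3] 0x02->0x0c len=8 : c0 40 89 69 e3 4c 3c b4
[4] 0x0f->0x04 len=3 : 69 e3 4c
query mem[0x11]=0x4c, mem[0x26]=0x45, mem[0x0d]=0x40, mem[0x04]=0x69, mem[0x1d]=0x3a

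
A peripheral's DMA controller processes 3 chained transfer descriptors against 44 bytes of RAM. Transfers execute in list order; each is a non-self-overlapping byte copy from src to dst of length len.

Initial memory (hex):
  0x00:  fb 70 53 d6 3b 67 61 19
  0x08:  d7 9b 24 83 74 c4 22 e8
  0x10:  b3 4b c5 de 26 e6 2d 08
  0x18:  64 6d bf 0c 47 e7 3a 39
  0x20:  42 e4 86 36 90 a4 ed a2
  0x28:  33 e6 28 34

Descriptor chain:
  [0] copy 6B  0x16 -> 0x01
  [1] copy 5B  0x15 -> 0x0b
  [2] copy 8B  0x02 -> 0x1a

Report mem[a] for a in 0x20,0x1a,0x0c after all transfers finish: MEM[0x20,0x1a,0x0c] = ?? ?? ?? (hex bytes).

MEM[0x20,0x1a,0x0c] = d7 08 2d

  after D0: wrote 6B at 0x01 = 2d08646dbf0c
  after D1: wrote 5B at 0x0b = e62d08646d
  after D2: wrote 8B at 0x1a = 08646dbf0c19d79b
query mem[0x20]=0xd7, mem[0x1a]=0x08, mem[0x0c]=0x2d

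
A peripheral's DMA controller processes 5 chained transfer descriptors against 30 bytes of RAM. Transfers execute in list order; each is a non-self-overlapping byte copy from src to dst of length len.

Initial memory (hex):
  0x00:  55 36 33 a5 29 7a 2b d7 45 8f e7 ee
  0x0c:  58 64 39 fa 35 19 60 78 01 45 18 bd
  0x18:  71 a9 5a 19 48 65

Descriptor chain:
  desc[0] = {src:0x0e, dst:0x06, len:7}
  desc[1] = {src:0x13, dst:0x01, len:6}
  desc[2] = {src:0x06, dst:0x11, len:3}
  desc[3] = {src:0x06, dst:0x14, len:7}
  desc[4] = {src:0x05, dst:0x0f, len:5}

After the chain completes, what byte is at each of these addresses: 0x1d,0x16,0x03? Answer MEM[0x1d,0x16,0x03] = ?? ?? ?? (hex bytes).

[0] 0x0e->0x06 len=7 : 39 fa 35 19 60 78 01
[1] 0x13->0x01 len=6 : 78 01 45 18 bd 71
[2] 0x06->0x11 len=3 : 71 fa 35
[3] 0x06->0x14 len=7 : 71 fa 35 19 60 78 01
[4] 0x05->0x0f len=5 : bd 71 fa 35 19
query mem[0x1d]=0x65, mem[0x16]=0x35, mem[0x03]=0x45

MEM[0x1d,0x16,0x03] = 65 35 45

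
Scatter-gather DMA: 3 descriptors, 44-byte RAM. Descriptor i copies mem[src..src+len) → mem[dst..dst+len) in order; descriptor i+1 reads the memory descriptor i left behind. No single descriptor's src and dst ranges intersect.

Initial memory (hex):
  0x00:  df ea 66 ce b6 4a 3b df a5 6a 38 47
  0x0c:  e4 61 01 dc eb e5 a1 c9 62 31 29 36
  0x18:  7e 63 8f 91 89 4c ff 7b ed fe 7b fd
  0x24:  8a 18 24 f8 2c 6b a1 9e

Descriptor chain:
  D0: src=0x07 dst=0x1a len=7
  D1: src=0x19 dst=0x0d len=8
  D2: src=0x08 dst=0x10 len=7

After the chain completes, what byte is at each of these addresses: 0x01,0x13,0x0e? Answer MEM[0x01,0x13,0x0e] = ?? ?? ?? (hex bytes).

  after D0: wrote 7B at 0x1a = dfa56a3847e461
  after D1: wrote 8B at 0x0d = 63dfa56a3847e461
  after D2: wrote 7B at 0x10 = a56a3847e463df
query mem[0x01]=0xea, mem[0x13]=0x47, mem[0x0e]=0xdf

MEM[0x01,0x13,0x0e] = ea 47 df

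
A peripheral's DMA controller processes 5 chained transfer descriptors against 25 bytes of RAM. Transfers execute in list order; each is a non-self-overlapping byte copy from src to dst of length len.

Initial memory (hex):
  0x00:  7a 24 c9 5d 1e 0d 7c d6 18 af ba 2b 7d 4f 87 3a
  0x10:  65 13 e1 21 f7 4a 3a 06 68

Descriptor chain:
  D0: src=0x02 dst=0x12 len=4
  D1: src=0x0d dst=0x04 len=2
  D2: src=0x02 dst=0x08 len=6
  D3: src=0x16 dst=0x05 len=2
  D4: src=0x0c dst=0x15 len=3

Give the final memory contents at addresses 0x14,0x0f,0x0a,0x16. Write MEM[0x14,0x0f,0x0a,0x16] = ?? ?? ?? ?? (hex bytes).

MEM[0x14,0x0f,0x0a,0x16] = 1e 3a 4f d6

#0 dst[0x12+4] := {0xc9,0x5d,0x1e,0x0d}
#1 dst[0x04+2] := {0x4f,0x87}
#2 dst[0x08+6] := {0xc9,0x5d,0x4f,0x87,0x7c,0xd6}
#3 dst[0x05+2] := {0x3a,0x06}
#4 dst[0x15+3] := {0x7c,0xd6,0x87}
query mem[0x14]=0x1e, mem[0x0f]=0x3a, mem[0x0a]=0x4f, mem[0x16]=0xd6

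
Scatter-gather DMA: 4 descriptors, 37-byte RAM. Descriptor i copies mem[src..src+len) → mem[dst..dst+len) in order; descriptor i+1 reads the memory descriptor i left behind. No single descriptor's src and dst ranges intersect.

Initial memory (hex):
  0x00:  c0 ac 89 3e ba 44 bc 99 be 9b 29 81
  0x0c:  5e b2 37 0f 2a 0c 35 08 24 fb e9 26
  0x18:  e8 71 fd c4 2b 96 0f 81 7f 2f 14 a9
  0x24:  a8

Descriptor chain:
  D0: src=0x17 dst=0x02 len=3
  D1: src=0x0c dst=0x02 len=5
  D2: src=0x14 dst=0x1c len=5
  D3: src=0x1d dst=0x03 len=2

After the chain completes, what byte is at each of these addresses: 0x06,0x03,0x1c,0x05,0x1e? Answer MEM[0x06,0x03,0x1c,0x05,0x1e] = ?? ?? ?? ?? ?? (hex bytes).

#0 dst[0x02+3] := {0x26,0xe8,0x71}
#1 dst[0x02+5] := {0x5e,0xb2,0x37,0x0f,0x2a}
#2 dst[0x1c+5] := {0x24,0xfb,0xe9,0x26,0xe8}
#3 dst[0x03+2] := {0xfb,0xe9}
query mem[0x06]=0x2a, mem[0x03]=0xfb, mem[0x1c]=0x24, mem[0x05]=0x0f, mem[0x1e]=0xe9

MEM[0x06,0x03,0x1c,0x05,0x1e] = 2a fb 24 0f e9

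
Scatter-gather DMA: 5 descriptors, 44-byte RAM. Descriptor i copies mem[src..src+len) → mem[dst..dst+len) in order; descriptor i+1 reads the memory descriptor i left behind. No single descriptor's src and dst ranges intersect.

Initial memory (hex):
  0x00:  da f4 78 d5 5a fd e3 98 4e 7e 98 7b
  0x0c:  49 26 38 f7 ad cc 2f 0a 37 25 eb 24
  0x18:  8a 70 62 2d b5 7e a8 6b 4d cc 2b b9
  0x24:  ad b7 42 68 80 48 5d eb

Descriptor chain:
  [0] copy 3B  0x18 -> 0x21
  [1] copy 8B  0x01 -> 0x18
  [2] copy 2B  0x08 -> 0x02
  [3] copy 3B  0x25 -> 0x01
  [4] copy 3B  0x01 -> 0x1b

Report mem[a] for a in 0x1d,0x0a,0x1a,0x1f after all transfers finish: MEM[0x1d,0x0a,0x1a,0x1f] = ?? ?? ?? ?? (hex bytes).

MEM[0x1d,0x0a,0x1a,0x1f] = 68 98 d5 4e

D0: mem[0x21..0x23] <- [8a 70 62]
D1: mem[0x18..0x1f] <- [f4 78 d5 5a fd e3 98 4e]
D2: mem[0x02..0x03] <- [4e 7e]
D3: mem[0x01..0x03] <- [b7 42 68]
D4: mem[0x1b..0x1d] <- [b7 42 68]
query mem[0x1d]=0x68, mem[0x0a]=0x98, mem[0x1a]=0xd5, mem[0x1f]=0x4e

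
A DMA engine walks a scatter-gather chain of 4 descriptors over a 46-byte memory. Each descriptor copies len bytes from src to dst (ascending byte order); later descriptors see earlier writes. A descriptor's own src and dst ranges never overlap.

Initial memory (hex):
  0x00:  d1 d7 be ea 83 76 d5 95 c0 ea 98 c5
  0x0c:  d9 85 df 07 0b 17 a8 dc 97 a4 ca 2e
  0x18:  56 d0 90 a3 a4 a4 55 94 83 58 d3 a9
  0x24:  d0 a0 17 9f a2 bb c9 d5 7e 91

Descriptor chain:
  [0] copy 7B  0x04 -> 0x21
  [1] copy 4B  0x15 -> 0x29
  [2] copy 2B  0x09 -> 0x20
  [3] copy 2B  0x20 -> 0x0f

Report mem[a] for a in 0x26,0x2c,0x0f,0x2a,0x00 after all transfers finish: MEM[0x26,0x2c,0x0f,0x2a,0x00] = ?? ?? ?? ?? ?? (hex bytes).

MEM[0x26,0x2c,0x0f,0x2a,0x00] = ea 56 ea ca d1

D0: mem[0x21..0x27] <- [83 76 d5 95 c0 ea 98]
D1: mem[0x29..0x2c] <- [a4 ca 2e 56]
D2: mem[0x20..0x21] <- [ea 98]
D3: mem[0x0f..0x10] <- [ea 98]
query mem[0x26]=0xea, mem[0x2c]=0x56, mem[0x0f]=0xea, mem[0x2a]=0xca, mem[0x00]=0xd1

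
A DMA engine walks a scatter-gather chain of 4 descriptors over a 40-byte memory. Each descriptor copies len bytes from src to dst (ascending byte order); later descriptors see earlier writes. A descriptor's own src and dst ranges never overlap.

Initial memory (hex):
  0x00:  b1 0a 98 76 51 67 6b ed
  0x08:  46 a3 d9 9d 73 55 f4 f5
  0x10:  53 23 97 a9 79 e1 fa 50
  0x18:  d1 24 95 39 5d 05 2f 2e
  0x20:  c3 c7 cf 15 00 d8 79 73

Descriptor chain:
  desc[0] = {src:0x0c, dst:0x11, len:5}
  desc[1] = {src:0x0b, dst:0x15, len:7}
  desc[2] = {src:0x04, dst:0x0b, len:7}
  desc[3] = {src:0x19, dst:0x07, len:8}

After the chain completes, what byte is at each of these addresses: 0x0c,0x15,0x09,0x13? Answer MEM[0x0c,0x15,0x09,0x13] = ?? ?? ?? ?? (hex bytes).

MEM[0x0c,0x15,0x09,0x13] = 2f 9d 73 f4

[0] 0x0c->0x11 len=5 : 73 55 f4 f5 53
[1] 0x0b->0x15 len=7 : 9d 73 55 f4 f5 53 73
[2] 0x04->0x0b len=7 : 51 67 6b ed 46 a3 d9
[3] 0x19->0x07 len=8 : f5 53 73 5d 05 2f 2e c3
query mem[0x0c]=0x2f, mem[0x15]=0x9d, mem[0x09]=0x73, mem[0x13]=0xf4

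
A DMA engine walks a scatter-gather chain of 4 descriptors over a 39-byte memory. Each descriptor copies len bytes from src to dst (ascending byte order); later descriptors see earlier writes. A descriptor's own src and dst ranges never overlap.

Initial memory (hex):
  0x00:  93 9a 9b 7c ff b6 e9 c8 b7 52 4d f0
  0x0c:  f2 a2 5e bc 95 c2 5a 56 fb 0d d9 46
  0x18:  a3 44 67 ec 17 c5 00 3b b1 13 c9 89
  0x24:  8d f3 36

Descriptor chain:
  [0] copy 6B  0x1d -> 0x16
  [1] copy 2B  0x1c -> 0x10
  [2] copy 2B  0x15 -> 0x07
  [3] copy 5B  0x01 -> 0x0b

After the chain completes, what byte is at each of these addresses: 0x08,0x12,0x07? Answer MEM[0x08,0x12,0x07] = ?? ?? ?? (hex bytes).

  after D0: wrote 6B at 0x16 = c5003bb113c9
  after D1: wrote 2B at 0x10 = 17c5
  after D2: wrote 2B at 0x07 = 0dc5
  after D3: wrote 5B at 0x0b = 9a9b7cffb6
query mem[0x08]=0xc5, mem[0x12]=0x5a, mem[0x07]=0x0d

MEM[0x08,0x12,0x07] = c5 5a 0d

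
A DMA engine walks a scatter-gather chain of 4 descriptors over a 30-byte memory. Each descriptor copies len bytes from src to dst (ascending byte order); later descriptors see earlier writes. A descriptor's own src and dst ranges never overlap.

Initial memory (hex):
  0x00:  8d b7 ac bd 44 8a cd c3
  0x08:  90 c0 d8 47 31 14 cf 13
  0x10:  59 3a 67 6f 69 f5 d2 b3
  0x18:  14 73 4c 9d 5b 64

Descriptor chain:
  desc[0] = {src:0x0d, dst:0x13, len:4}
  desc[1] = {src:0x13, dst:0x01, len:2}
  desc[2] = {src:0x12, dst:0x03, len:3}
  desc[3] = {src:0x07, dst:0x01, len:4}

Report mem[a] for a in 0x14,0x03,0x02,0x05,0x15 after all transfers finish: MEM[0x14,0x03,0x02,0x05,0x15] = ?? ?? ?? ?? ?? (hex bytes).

  after D0: wrote 4B at 0x13 = 14cf1359
  after D1: wrote 2B at 0x01 = 14cf
  after D2: wrote 3B at 0x03 = 6714cf
  after D3: wrote 4B at 0x01 = c390c0d8
query mem[0x14]=0xcf, mem[0x03]=0xc0, mem[0x02]=0x90, mem[0x05]=0xcf, mem[0x15]=0x13

MEM[0x14,0x03,0x02,0x05,0x15] = cf c0 90 cf 13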